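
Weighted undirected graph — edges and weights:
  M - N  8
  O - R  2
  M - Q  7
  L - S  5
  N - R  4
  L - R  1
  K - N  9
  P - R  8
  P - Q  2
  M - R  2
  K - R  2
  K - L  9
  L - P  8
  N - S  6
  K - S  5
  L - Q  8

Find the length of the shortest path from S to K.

Some routes from S to K:
S-K: 5
S-N-R-K: 6 + 4 + 2 = 12
S-L-R-K: 5 + 1 + 2 = 8
Shortest: 5.

5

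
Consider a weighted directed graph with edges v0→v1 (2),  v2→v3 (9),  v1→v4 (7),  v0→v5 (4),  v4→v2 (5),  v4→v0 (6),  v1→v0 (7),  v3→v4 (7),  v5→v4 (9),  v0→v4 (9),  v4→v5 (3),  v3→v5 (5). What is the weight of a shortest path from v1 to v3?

21

Paths from v1 to v3:
v1-v4-v2-v3: 7 + 5 + 9 = 21
v1-v0-v4-v2-v3: 7 + 9 + 5 + 9 = 30
v1-v0-v5-v4-v2-v3: 7 + 4 + 9 + 5 + 9 = 34
Best route has total 21.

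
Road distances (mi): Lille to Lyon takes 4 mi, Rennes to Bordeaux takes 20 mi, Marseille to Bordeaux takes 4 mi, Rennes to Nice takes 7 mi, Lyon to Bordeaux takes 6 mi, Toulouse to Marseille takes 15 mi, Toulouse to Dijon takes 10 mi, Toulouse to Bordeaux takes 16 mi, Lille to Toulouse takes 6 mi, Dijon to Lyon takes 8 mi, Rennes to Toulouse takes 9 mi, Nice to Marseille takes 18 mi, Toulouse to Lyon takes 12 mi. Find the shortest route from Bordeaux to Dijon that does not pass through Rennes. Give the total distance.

14

Checking several routes:
Bordeaux-Toulouse-Dijon: 16 + 10 = 26
Bordeaux-Lyon-Lille-Toulouse-Dijon: 6 + 4 + 6 + 10 = 26
Bordeaux-Lyon-Dijon: 6 + 8 = 14
Bordeaux-Lyon-Toulouse-Dijon: 6 + 12 + 10 = 28
Bordeaux-Toulouse-Lille-Lyon-Dijon: 16 + 6 + 4 + 8 = 34
Bordeaux-Marseille-Toulouse-Dijon: 4 + 15 + 10 = 29
Shortest: 14 mi.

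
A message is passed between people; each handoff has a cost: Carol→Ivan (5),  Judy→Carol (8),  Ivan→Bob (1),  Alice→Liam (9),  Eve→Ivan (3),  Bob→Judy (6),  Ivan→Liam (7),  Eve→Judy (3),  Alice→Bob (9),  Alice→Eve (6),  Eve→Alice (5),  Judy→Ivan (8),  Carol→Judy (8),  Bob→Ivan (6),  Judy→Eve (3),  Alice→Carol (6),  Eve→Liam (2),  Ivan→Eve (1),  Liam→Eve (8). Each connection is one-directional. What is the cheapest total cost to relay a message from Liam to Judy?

A few of the Liam→Judy routes:
Liam→Eve→Ivan→Bob→Judy: 8 + 3 + 1 + 6 = 18
Liam→Eve→Judy: 8 + 3 = 11
Liam→Eve→Alice→Carol→Judy: 8 + 5 + 6 + 8 = 27
The minimum is 11.

11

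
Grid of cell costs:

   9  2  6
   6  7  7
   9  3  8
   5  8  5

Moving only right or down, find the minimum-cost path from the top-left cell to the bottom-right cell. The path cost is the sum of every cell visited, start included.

34

One optimal route is r0c0 -> r0c1 -> r1c1 -> r2c1 -> r2c2 -> r3c2.
Its cost is 9 + 2 + 7 + 3 + 8 + 5 = 34.
For comparison, the top-then-right route costs 37.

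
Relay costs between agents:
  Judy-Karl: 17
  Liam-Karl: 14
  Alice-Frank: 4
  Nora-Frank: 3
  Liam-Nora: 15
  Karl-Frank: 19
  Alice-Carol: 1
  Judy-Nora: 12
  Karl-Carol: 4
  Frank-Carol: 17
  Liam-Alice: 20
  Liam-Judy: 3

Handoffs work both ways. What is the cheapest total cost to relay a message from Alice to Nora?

7

A few of the Alice→Nora routes:
Alice -> Carol -> Karl -> Judy -> Nora: 1 + 4 + 17 + 12 = 34
Alice -> Frank -> Nora: 4 + 3 = 7
Alice -> Carol -> Karl -> Liam -> Nora: 1 + 4 + 14 + 15 = 34
Alice -> Carol -> Frank -> Nora: 1 + 17 + 3 = 21
Alice -> Carol -> Karl -> Frank -> Nora: 1 + 4 + 19 + 3 = 27
Alice -> Carol -> Karl -> Liam -> Judy -> Nora: 1 + 4 + 14 + 3 + 12 = 34
Shortest: 7.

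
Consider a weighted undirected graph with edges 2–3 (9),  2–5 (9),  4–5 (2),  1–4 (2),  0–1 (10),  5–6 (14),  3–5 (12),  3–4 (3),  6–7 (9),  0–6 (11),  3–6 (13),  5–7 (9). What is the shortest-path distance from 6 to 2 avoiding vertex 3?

Candidate routes:
6 -> 5 -> 2: 14 + 9 = 23
6 -> 0 -> 1 -> 4 -> 5 -> 2: 11 + 10 + 2 + 2 + 9 = 34
6 -> 7 -> 5 -> 2: 9 + 9 + 9 = 27
Best route has total 23.

23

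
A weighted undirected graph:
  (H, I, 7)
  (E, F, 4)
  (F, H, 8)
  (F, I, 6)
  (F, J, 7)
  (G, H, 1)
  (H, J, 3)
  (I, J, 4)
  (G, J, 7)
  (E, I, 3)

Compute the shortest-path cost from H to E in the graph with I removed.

Paths from H to E avoiding I:
H -> G -> J -> F -> E: 1 + 7 + 7 + 4 = 19
H -> F -> E: 8 + 4 = 12
H -> J -> F -> E: 3 + 7 + 4 = 14
Best route has total 12.

12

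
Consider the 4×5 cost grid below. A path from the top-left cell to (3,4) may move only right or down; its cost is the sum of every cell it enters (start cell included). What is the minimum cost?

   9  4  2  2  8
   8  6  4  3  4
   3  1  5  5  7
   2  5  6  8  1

32

Best path: [0,0]→[0,1]→[0,2]→[0,3]→[1,3]→[1,4]→[2,4]→[3,4]
Cost: 9 + 4 + 2 + 2 + 3 + 4 + 7 + 1 = 32
For comparison, the top-then-right route costs 37.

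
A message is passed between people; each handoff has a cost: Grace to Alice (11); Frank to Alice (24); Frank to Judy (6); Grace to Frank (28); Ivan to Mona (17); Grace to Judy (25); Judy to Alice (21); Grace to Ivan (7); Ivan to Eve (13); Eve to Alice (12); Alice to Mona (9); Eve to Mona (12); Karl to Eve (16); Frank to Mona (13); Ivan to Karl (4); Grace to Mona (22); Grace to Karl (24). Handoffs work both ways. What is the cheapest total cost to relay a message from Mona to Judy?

19

Checking several routes:
Mona - Eve - Alice - Judy: 12 + 12 + 21 = 45
Mona - Alice - Frank - Judy: 9 + 24 + 6 = 39
Mona - Frank - Judy: 13 + 6 = 19
Mona - Alice - Judy: 9 + 21 = 30
Mona - Alice - Grace - Judy: 9 + 11 + 25 = 45
Best route has total 19.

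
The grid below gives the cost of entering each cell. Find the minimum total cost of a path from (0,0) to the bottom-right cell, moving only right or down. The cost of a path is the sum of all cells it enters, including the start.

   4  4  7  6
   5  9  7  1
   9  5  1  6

Path (0,0)→(0,1)→(0,2)→(0,3)→(1,3)→(2,3): 4 + 4 + 7 + 6 + 1 + 6 = 28.

28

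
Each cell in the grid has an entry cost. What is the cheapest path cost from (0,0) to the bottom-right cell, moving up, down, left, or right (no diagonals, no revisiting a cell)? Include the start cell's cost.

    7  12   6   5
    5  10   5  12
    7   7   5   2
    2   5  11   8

Path (0,0) → (1,0) → (2,0) → (2,1) → (2,2) → (2,3) → (3,3): 7 + 5 + 7 + 7 + 5 + 2 + 8 = 41.

41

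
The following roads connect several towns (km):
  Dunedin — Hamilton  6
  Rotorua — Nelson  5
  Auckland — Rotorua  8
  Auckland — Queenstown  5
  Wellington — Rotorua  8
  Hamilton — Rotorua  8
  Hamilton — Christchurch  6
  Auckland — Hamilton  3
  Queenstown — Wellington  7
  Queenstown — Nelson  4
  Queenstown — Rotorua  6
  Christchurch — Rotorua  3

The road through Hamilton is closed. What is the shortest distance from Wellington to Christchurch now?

11

Routes from Wellington to Christchurch avoiding Hamilton:
Wellington→Rotorua→Christchurch: 8 + 3 = 11
Wellington→Queenstown→Rotorua→Christchurch: 7 + 6 + 3 = 16
Wellington→Queenstown→Nelson→Rotorua→Christchurch: 7 + 4 + 5 + 3 = 19
Wellington→Queenstown→Auckland→Rotorua→Christchurch: 7 + 5 + 8 + 3 = 23
The minimum is 11 km.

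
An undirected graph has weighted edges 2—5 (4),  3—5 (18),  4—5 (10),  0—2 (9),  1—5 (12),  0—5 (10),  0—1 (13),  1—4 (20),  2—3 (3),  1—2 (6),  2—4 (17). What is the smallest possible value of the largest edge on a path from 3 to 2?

Some routes from 3 to 2:
3-5-0-1-2: max(18, 10, 13, 6) = 18
3-2: max(3) = 3
3-5-1-2: max(18, 12, 6) = 18
3-5-1-0-2: max(18, 12, 13, 9) = 18
The minimum achievable maximum is 3.

3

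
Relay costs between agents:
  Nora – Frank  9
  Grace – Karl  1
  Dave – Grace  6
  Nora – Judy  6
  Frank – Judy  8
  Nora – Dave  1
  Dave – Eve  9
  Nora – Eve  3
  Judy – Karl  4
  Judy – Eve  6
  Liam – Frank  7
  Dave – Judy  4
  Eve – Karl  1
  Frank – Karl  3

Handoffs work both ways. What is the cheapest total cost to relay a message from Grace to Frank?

A few of the Grace→Frank routes:
Grace -> Dave -> Nora -> Eve -> Karl -> Frank: 6 + 1 + 3 + 1 + 3 = 14
Grace -> Karl -> Judy -> Frank: 1 + 4 + 8 = 13
Grace -> Karl -> Frank: 1 + 3 = 4
The minimum is 4.

4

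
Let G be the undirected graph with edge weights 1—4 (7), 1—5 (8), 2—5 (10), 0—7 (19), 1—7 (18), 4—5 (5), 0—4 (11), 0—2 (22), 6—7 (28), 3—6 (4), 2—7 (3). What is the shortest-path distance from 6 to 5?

41

A few of the 6→5 routes:
6 - 7 - 1 - 5: 28 + 18 + 8 = 54
6 - 7 - 0 - 4 - 5: 28 + 19 + 11 + 5 = 63
6 - 7 - 1 - 4 - 5: 28 + 18 + 7 + 5 = 58
6 - 7 - 2 - 5: 28 + 3 + 10 = 41
The minimum is 41.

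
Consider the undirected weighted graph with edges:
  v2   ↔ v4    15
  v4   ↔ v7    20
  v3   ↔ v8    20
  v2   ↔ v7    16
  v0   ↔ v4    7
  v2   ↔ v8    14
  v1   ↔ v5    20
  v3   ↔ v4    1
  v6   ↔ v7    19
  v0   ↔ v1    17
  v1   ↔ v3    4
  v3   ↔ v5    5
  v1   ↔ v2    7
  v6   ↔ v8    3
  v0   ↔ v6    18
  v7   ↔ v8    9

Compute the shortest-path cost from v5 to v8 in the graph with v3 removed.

A few of the v5→v8 routes:
v5 - v1 - v2 - v7 - v8: 20 + 7 + 16 + 9 = 52
v5 - v1 - v0 - v6 - v8: 20 + 17 + 18 + 3 = 58
v5 - v1 - v2 - v4 - v0 - v6 - v8: 20 + 7 + 15 + 7 + 18 + 3 = 70
v5 - v1 - v2 - v7 - v6 - v8: 20 + 7 + 16 + 19 + 3 = 65
v5 - v1 - v2 - v8: 20 + 7 + 14 = 41
The minimum is 41.

41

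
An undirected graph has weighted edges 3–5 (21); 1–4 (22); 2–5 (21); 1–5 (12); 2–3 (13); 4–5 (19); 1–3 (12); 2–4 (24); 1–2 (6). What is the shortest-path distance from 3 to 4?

Comparing a few candidate routes:
3→5→4: 21 + 19 = 40
3→1→5→4: 12 + 12 + 19 = 43
3→2→1→4: 13 + 6 + 22 = 41
3→1→2→4: 12 + 6 + 24 = 42
3→2→4: 13 + 24 = 37
3→1→4: 12 + 22 = 34
The minimum is 34.

34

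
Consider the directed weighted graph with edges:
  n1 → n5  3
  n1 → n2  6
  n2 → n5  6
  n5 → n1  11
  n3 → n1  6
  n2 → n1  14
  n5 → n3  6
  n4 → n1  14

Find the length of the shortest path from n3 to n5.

9

Routes from n3 to n5:
n3→n1→n5: 6 + 3 = 9
n3→n1→n2→n5: 6 + 6 + 6 = 18
Best route has total 9.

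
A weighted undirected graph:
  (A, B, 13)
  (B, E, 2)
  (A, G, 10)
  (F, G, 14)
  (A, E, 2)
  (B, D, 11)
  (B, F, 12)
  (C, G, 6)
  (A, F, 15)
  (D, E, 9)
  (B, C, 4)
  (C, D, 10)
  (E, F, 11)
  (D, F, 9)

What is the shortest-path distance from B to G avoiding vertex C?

Checking several routes:
B -> E -> A -> G: 2 + 2 + 10 = 14
B -> F -> G: 12 + 14 = 26
B -> E -> F -> G: 2 + 11 + 14 = 27
B -> A -> G: 13 + 10 = 23
B -> D -> E -> A -> G: 11 + 9 + 2 + 10 = 32
Shortest: 14.

14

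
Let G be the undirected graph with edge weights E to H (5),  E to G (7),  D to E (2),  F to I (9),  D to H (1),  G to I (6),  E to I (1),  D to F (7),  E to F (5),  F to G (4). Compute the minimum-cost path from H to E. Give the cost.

Comparing a few candidate routes:
H -> D -> F -> G -> E: 1 + 7 + 4 + 7 = 19
H -> D -> F -> I -> E: 1 + 7 + 9 + 1 = 18
H -> D -> E: 1 + 2 = 3
H -> D -> F -> E: 1 + 7 + 5 = 13
H -> D -> F -> G -> I -> E: 1 + 7 + 4 + 6 + 1 = 19
H -> E: 5
Shortest: 3.

3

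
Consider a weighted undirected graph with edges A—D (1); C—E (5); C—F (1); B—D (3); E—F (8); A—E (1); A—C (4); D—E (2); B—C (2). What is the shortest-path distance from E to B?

5

Comparing a few candidate routes:
E -> A -> C -> B: 1 + 4 + 2 = 7
E -> D -> A -> C -> B: 2 + 1 + 4 + 2 = 9
E -> F -> C -> B: 8 + 1 + 2 = 11
E -> D -> B: 2 + 3 = 5
E -> A -> D -> B: 1 + 1 + 3 = 5
E -> C -> B: 5 + 2 = 7
Shortest: 5.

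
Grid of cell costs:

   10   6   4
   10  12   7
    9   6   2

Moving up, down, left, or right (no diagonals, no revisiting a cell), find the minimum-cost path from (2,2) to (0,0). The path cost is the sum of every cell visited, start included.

29

One optimal route is (2,2) → (1,2) → (0,2) → (0,1) → (0,0).
Its cost is 2 + 7 + 4 + 6 + 10 = 29.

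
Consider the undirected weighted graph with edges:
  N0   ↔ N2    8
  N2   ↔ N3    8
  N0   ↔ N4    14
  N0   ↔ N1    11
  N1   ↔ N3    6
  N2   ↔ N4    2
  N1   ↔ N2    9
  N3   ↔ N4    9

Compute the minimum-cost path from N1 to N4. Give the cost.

Comparing a few candidate routes:
N1 → N0 → N2 → N4: 11 + 8 + 2 = 21
N1 → N2 → N4: 9 + 2 = 11
N1 → N3 → N2 → N4: 6 + 8 + 2 = 16
N1 → N0 → N4: 11 + 14 = 25
N1 → N3 → N4: 6 + 9 = 15
Shortest: 11.

11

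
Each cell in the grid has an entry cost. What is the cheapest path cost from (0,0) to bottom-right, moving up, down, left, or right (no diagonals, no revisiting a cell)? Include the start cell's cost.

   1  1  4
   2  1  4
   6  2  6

11

Cheapest: [0,0]→[0,1]→[1,1]→[2,1]→[2,2]
  1 + 1 + 1 + 2 + 6 = 11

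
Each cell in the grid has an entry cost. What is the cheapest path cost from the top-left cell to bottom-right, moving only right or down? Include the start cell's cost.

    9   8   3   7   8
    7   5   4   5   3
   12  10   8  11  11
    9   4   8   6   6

One optimal route is [0,0] → [0,1] → [0,2] → [1,2] → [1,3] → [1,4] → [2,4] → [3,4].
Its cost is 9 + 8 + 3 + 4 + 5 + 3 + 11 + 6 = 49.
For comparison, the top-then-right route costs 55.

49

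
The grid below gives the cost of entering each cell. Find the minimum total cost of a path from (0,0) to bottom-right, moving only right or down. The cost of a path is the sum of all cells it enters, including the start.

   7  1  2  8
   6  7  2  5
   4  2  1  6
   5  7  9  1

Best path: [0,0] → [0,1] → [0,2] → [1,2] → [2,2] → [2,3] → [3,3]
Cost: 7 + 1 + 2 + 2 + 1 + 6 + 1 = 20

20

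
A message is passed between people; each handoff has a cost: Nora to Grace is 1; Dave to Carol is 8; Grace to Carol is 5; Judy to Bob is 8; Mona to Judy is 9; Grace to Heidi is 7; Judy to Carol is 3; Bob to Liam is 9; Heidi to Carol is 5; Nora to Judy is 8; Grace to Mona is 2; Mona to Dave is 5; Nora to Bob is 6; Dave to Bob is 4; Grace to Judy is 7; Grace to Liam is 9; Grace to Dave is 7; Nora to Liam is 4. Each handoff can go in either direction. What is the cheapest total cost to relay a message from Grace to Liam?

A few of the Grace→Liam routes:
Grace -> Nora -> Bob -> Liam: 1 + 6 + 9 = 16
Grace -> Liam: 9
Grace -> Carol -> Judy -> Nora -> Liam: 5 + 3 + 8 + 4 = 20
Grace -> Nora -> Liam: 1 + 4 = 5
Grace -> Judy -> Nora -> Liam: 7 + 8 + 4 = 19
Shortest: 5.

5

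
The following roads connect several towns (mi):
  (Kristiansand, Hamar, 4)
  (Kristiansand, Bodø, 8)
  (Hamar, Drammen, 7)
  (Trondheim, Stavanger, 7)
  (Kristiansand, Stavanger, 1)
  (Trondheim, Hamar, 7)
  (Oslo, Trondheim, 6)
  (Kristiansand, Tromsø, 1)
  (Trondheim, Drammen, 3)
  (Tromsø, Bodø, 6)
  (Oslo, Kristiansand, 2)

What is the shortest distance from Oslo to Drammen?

Checking several routes:
Oslo → Trondheim → Drammen: 6 + 3 = 9
Oslo → Kristiansand → Hamar → Trondheim → Drammen: 2 + 4 + 7 + 3 = 16
Oslo → Kristiansand → Hamar → Drammen: 2 + 4 + 7 = 13
Oslo → Kristiansand → Stavanger → Trondheim → Drammen: 2 + 1 + 7 + 3 = 13
Shortest: 9 mi.

9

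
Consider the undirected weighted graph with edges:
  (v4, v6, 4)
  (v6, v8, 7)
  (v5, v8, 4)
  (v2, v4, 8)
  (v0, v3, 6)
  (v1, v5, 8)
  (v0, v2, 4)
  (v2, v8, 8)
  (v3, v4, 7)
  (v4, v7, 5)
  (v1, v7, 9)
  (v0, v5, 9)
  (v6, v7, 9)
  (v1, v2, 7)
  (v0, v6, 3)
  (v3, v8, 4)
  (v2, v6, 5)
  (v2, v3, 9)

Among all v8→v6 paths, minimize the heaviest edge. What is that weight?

6

Checking several routes:
v8 → v3 → v4 → v6: max(4, 7, 4) = 7
v8 → v3 → v4 → v2 → v6: max(4, 7, 8, 5) = 8
v8 → v6: max(7) = 7
v8 → v3 → v0 → v6: max(4, 6, 3) = 6
v8 → v3 → v0 → v2 → v4 → v6: max(4, 6, 4, 8, 4) = 8
v8 → v3 → v0 → v2 → v6: max(4, 6, 4, 5) = 6
The minimum achievable maximum is 6.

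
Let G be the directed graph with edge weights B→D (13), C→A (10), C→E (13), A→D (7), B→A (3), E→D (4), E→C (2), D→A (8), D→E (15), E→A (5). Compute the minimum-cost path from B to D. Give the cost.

Paths from B to D:
B -> D: 13
B -> A -> D: 3 + 7 = 10
Shortest: 10.

10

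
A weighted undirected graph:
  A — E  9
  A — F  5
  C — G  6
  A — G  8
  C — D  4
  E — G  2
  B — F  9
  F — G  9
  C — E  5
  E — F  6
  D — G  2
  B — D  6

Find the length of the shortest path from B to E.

10

A few of the B→E routes:
B-F-E: 9 + 6 = 15
B-D-C-G-E: 6 + 4 + 6 + 2 = 18
B-D-G-C-E: 6 + 2 + 6 + 5 = 19
B-D-C-E: 6 + 4 + 5 = 15
B-D-G-E: 6 + 2 + 2 = 10
Shortest: 10.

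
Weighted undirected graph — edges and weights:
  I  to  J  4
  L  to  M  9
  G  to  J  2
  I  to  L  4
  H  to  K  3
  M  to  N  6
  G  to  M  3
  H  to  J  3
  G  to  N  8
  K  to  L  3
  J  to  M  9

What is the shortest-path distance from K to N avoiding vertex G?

18

Candidate routes:
K-L-M-N: 3 + 9 + 6 = 18
K-L-I-J-M-N: 3 + 4 + 4 + 9 + 6 = 26
K-H-J-I-L-M-N: 3 + 3 + 4 + 4 + 9 + 6 = 29
K-H-J-M-N: 3 + 3 + 9 + 6 = 21
The minimum is 18.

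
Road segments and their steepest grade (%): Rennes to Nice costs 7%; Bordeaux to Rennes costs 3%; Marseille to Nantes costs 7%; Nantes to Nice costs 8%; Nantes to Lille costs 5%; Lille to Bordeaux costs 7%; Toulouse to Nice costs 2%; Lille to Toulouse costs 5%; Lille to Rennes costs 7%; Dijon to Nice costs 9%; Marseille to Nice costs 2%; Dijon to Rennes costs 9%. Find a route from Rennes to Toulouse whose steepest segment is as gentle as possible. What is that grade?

7

Checking several routes:
Rennes → Nice → Marseille → Nantes → Lille → Toulouse: max(7, 2, 7, 5, 5) = 7
Rennes → Lille → Toulouse: max(7, 5) = 7
Rennes → Nice → Toulouse: max(7, 2) = 7
Best route has worst link 7%.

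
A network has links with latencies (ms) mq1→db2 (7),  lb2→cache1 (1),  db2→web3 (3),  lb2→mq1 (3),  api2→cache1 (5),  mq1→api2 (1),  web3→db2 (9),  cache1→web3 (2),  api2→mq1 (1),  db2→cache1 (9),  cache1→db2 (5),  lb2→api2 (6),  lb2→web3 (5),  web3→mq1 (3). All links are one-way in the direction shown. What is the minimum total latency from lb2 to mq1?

3

Checking several routes:
lb2 -> cache1 -> db2 -> web3 -> mq1: 1 + 5 + 3 + 3 = 12
lb2 -> api2 -> mq1: 6 + 1 = 7
lb2 -> api2 -> cache1 -> web3 -> mq1: 6 + 5 + 2 + 3 = 16
lb2 -> web3 -> mq1: 5 + 3 = 8
lb2 -> cache1 -> web3 -> mq1: 1 + 2 + 3 = 6
lb2 -> mq1: 3
Shortest: 3 ms.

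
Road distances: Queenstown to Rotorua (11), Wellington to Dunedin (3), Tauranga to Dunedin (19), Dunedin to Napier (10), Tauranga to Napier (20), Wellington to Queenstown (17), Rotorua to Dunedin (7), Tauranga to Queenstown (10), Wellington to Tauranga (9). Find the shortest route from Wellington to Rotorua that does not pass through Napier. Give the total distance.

Checking several routes:
Wellington → Queenstown → Rotorua: 17 + 11 = 28
Wellington → Dunedin → Rotorua: 3 + 7 = 10
Wellington → Tauranga → Queenstown → Rotorua: 9 + 10 + 11 = 30
Wellington → Tauranga → Dunedin → Rotorua: 9 + 19 + 7 = 35
Shortest: 10.

10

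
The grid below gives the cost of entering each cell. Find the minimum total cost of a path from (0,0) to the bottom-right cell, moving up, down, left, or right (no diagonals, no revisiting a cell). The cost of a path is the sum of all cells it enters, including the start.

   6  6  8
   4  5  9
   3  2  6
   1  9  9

30

One optimal route is r0c0 r1c0 r2c0 r2c1 r2c2 r3c2.
Its cost is 6 + 4 + 3 + 2 + 6 + 9 = 30.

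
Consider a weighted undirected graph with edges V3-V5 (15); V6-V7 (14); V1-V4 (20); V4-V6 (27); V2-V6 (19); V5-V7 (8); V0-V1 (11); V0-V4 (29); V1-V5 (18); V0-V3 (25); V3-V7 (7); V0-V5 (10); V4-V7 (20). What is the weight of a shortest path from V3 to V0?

Some routes from V3 to V0:
V3 - V5 - V0: 15 + 10 = 25
V3 - V0: 25
V3 - V7 - V5 - V0: 7 + 8 + 10 = 25
V3 - V5 - V1 - V0: 15 + 18 + 11 = 44
V3 - V7 - V5 - V1 - V0: 7 + 8 + 18 + 11 = 44
Best route has total 25.

25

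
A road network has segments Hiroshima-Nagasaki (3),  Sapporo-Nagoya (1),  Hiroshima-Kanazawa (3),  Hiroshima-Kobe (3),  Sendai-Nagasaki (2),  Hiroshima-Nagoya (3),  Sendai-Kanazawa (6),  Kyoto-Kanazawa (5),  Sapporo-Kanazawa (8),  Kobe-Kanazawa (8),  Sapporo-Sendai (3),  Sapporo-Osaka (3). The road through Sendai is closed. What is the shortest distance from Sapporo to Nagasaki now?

Routes from Sapporo to Nagasaki avoiding Sendai:
Sapporo→Kanazawa→Hiroshima→Nagasaki: 8 + 3 + 3 = 14
Sapporo→Nagoya→Hiroshima→Nagasaki: 1 + 3 + 3 = 7
Sapporo→Kanazawa→Kobe→Hiroshima→Nagasaki: 8 + 8 + 3 + 3 = 22
The minimum is 7.

7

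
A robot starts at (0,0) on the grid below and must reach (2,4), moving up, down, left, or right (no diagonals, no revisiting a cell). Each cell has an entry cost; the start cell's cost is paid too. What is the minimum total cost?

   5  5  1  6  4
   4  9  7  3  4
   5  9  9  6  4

Cheapest: (0,0) -> (0,1) -> (0,2) -> (0,3) -> (1,3) -> (1,4) -> (2,4)
  5 + 5 + 1 + 6 + 3 + 4 + 4 = 28

28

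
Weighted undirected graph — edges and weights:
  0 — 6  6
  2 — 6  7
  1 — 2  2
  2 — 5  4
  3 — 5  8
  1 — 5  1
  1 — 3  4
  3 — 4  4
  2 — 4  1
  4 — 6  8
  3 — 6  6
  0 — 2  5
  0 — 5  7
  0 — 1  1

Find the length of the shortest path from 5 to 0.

Some routes from 5 to 0:
5 → 1 → 2 → 0: 1 + 2 + 5 = 8
5 → 2 → 1 → 0: 4 + 2 + 1 = 7
5 → 1 → 0: 1 + 1 = 2
5 → 0: 7
5 → 2 → 0: 4 + 5 = 9
5 → 3 → 1 → 0: 8 + 4 + 1 = 13
The minimum is 2.

2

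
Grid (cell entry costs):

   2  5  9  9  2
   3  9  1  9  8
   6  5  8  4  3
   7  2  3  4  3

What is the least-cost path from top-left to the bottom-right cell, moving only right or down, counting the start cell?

28

Take r0c0 → r1c0 → r2c0 → r2c1 → r3c1 → r3c2 → r3c3 → r3c4 for a total of 2 + 3 + 6 + 5 + 2 + 3 + 4 + 3 = 28.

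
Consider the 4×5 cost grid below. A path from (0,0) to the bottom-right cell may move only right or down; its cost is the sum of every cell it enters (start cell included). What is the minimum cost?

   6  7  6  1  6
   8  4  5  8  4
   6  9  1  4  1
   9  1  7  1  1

29

Path r0c0 r0c1 r1c1 r1c2 r2c2 r2c3 r2c4 r3c4: 6 + 7 + 4 + 5 + 1 + 4 + 1 + 1 = 29.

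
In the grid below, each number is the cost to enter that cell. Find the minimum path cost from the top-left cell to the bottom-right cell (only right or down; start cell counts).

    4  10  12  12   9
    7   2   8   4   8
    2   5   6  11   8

41

One optimal route is [0,0] -> [1,0] -> [1,1] -> [1,2] -> [1,3] -> [1,4] -> [2,4].
Its cost is 4 + 7 + 2 + 8 + 4 + 8 + 8 = 41.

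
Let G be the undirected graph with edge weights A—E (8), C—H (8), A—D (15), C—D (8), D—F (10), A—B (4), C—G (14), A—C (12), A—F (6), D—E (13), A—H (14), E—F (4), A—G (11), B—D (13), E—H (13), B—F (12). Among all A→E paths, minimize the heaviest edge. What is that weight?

6

A few of the A→E routes:
A-F-E: max(6, 4) = 6
A-C-D-F-E: max(12, 8, 10, 4) = 12
A-E: max(8) = 8
A-B-F-D-E: max(4, 12, 10, 13) = 13
A-B-F-E: max(4, 12, 4) = 12
Smallest bottleneck: 6.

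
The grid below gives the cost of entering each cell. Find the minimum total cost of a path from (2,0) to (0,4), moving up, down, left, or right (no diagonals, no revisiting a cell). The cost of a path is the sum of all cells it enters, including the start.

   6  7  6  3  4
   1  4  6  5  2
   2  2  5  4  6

24

Best path: [2,0] → [1,0] → [1,1] → [1,2] → [1,3] → [1,4] → [0,4]
Cost: 2 + 1 + 4 + 6 + 5 + 2 + 4 = 24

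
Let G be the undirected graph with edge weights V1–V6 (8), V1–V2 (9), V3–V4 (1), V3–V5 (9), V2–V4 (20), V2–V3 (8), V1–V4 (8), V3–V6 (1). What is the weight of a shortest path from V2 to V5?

17

Comparing a few candidate routes:
V2 - V4 - V3 - V5: 20 + 1 + 9 = 30
V2 - V3 - V5: 8 + 9 = 17
V2 - V1 - V6 - V3 - V5: 9 + 8 + 1 + 9 = 27
V2 - V1 - V4 - V3 - V5: 9 + 8 + 1 + 9 = 27
Best route has total 17.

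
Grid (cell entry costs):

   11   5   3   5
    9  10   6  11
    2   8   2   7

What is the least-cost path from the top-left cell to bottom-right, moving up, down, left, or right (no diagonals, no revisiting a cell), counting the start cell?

34

Take r0c0 r0c1 r0c2 r1c2 r2c2 r2c3 for a total of 11 + 5 + 3 + 6 + 2 + 7 = 34.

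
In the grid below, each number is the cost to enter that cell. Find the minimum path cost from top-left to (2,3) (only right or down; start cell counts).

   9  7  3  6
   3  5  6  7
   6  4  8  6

Cheapest: (0,0) (1,0) (1,1) (2,1) (2,2) (2,3)
  9 + 3 + 5 + 4 + 8 + 6 = 35

35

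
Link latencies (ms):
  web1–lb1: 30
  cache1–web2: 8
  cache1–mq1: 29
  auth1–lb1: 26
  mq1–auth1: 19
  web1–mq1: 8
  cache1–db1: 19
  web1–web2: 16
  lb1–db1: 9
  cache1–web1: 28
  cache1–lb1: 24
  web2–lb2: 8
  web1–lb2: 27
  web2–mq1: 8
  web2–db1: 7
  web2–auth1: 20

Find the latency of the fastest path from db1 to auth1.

Checking several routes:
db1 - web2 - auth1: 7 + 20 = 27
db1 - lb1 - auth1: 9 + 26 = 35
db1 - web2 - mq1 - auth1: 7 + 8 + 19 = 34
Best route has total 27 ms.

27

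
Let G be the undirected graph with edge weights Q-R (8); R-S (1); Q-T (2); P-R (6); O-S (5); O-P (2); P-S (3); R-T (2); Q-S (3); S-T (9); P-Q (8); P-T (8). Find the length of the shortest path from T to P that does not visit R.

8

Checking several routes:
T → P: 8
T → S → P: 9 + 3 = 12
T → Q → S → P: 2 + 3 + 3 = 8
T → Q → S → O → P: 2 + 3 + 5 + 2 = 12
T → Q → P: 2 + 8 = 10
T → S → O → P: 9 + 5 + 2 = 16
Best route has total 8.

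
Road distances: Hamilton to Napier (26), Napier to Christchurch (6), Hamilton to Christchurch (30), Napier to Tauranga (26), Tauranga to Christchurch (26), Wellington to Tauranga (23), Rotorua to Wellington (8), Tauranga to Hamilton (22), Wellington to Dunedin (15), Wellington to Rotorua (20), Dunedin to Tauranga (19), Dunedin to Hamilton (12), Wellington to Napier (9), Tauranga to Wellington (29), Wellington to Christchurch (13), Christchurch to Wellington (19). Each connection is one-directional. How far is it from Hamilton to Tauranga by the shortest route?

Checking several routes:
Hamilton-Napier-Christchurch-Wellington-Tauranga: 26 + 6 + 19 + 23 = 74
Hamilton-Christchurch-Wellington-Tauranga: 30 + 19 + 23 = 72
Hamilton-Christchurch-Wellington-Dunedin-Tauranga: 30 + 19 + 15 + 19 = 83
Hamilton-Christchurch-Wellington-Napier-Tauranga: 30 + 19 + 9 + 26 = 84
Hamilton-Napier-Tauranga: 26 + 26 = 52
Best route has total 52.

52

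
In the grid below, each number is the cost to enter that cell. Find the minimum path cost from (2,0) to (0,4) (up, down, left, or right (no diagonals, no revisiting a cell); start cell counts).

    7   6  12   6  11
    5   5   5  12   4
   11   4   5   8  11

Take [2,0] -> [2,1] -> [1,1] -> [1,2] -> [1,3] -> [1,4] -> [0,4] for a total of 11 + 4 + 5 + 5 + 12 + 4 + 11 = 52.

52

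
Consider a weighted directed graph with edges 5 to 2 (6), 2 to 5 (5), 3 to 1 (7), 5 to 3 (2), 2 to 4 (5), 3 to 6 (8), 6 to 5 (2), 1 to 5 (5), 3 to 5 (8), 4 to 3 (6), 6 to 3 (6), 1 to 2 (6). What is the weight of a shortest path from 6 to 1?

11

Candidate routes:
6 - 3 - 1: 6 + 7 = 13
6 - 5 - 3 - 1: 2 + 2 + 7 = 11
6 - 5 - 2 - 4 - 3 - 1: 2 + 6 + 5 + 6 + 7 = 26
The minimum is 11.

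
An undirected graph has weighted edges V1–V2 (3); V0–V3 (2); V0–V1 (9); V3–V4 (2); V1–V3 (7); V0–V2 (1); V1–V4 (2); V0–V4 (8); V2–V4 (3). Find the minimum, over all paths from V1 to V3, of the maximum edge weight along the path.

2

A few of the V1→V3 routes:
V1-V2-V0-V3: max(3, 1, 2) = 3
V1-V4-V3: max(2, 2) = 2
V1-V4-V2-V0-V3: max(2, 3, 1, 2) = 3
V1-V3: max(7) = 7
V1-V4-V0-V3: max(2, 8, 2) = 8
V1-V2-V4-V3: max(3, 3, 2) = 3
Best route has worst link 2.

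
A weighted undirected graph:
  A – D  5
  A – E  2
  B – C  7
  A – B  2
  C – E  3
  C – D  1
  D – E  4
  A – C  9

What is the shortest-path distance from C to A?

5

A few of the C→A routes:
C→D→E→A: 1 + 4 + 2 = 7
C→E→A: 3 + 2 = 5
C→D→A: 1 + 5 = 6
Best route has total 5.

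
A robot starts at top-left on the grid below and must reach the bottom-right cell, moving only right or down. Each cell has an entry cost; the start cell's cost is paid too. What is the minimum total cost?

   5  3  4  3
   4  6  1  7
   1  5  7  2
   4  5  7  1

One optimal route is (0,0) → (0,1) → (0,2) → (1,2) → (1,3) → (2,3) → (3,3).
Its cost is 5 + 3 + 4 + 1 + 7 + 2 + 1 = 23.

23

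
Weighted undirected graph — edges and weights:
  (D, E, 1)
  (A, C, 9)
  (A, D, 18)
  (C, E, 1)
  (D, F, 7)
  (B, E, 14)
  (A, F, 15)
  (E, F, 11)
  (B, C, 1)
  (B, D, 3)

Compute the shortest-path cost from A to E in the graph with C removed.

Comparing a few candidate routes:
A - D - E: 18 + 1 = 19
A - F - E: 15 + 11 = 26
A - F - D - E: 15 + 7 + 1 = 23
A - D - B - E: 18 + 3 + 14 = 35
Best route has total 19.

19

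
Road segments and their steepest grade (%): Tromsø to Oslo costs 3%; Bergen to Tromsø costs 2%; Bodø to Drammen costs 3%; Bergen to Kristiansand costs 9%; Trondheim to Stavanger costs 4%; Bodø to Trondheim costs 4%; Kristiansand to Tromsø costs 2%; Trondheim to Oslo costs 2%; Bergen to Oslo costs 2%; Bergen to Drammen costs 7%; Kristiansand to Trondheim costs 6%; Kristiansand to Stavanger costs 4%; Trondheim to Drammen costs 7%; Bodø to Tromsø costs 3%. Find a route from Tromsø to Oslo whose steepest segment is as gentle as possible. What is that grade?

2

Checking several routes:
Tromsø -> Bergen -> Oslo: max(2, 2) = 2
Tromsø -> Kristiansand -> Trondheim -> Oslo: max(2, 6, 2) = 6
Tromsø -> Kristiansand -> Trondheim -> Drammen -> Bergen -> Oslo: max(2, 6, 7, 7, 2) = 7
Tromsø -> Bodø -> Trondheim -> Oslo: max(3, 4, 2) = 4
Tromsø -> Oslo: max(3) = 3
Tromsø -> Kristiansand -> Stavanger -> Trondheim -> Oslo: max(2, 4, 4, 2) = 4
The minimum achievable maximum is 2%.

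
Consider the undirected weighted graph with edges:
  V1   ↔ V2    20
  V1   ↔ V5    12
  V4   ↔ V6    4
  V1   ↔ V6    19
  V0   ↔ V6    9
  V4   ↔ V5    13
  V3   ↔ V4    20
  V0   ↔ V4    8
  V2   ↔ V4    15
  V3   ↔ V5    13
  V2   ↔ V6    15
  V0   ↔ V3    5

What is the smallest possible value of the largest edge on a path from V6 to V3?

Comparing a few candidate routes:
V6 - V0 - V3: max(9, 5) = 9
V6 - V4 - V0 - V3: max(4, 8, 5) = 8
V6 - V0 - V4 - V5 - V3: max(9, 8, 13, 13) = 13
Best route has worst link 8.

8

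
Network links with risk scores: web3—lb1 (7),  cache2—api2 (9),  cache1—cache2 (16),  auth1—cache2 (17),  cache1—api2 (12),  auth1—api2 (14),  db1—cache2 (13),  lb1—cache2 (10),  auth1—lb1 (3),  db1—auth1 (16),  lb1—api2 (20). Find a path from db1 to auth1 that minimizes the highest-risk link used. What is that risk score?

13

Comparing a few candidate routes:
db1-cache2-lb1-auth1: max(13, 10, 3) = 13
db1-auth1: max(16) = 16
db1-cache2-auth1: max(13, 17) = 17
db1-cache2-api2-auth1: max(13, 9, 14) = 14
db1-cache2-cache1-api2-auth1: max(13, 16, 12, 14) = 16
The minimum achievable maximum is 13.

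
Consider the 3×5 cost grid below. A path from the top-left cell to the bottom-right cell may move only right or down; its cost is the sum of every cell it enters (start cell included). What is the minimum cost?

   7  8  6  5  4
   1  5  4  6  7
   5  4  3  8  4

Cheapest: (0,0)→(1,0)→(1,1)→(1,2)→(2,2)→(2,3)→(2,4)
  7 + 1 + 5 + 4 + 3 + 8 + 4 = 32

32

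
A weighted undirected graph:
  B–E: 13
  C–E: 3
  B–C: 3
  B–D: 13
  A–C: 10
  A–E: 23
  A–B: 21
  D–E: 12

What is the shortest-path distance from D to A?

25

Some routes from D to A:
D→E→C→A: 12 + 3 + 10 = 25
D→E→B→C→A: 12 + 13 + 3 + 10 = 38
D→B→C→A: 13 + 3 + 10 = 26
D→E→A: 12 + 23 = 35
D→B→A: 13 + 21 = 34
Best route has total 25.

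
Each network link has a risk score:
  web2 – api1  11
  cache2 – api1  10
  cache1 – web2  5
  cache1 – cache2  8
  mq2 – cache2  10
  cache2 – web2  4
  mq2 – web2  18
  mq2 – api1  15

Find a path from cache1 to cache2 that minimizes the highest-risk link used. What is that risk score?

Some routes from cache1 to cache2:
cache1 -> web2 -> api1 -> cache2: max(5, 11, 10) = 11
cache1 -> web2 -> cache2: max(5, 4) = 5
cache1 -> cache2: max(8) = 8
The minimum achievable maximum is 5.

5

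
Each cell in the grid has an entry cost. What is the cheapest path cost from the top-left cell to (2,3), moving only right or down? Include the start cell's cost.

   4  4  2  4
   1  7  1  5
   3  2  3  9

Cheapest: (0,0)→(1,0)→(2,0)→(2,1)→(2,2)→(2,3)
  4 + 1 + 3 + 2 + 3 + 9 = 22

22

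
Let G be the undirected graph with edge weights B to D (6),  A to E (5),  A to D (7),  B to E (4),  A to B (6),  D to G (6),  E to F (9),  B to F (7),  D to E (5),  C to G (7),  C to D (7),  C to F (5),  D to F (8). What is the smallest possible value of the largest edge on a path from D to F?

7

Comparing a few candidate routes:
D-A-E-B-F: max(7, 5, 4, 7) = 7
D-B-F: max(6, 7) = 7
D-E-A-B-F: max(5, 5, 6, 7) = 7
D-C-F: max(7, 5) = 7
D-E-B-F: max(5, 4, 7) = 7
D-A-B-F: max(7, 6, 7) = 7
The minimum achievable maximum is 7.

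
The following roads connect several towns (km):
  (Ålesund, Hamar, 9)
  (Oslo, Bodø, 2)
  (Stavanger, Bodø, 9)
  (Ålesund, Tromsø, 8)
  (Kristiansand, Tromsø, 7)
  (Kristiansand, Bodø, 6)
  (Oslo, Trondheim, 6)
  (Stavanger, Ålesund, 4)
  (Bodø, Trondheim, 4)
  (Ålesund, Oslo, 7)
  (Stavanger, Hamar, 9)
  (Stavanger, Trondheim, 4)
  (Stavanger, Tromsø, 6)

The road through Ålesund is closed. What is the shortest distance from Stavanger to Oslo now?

10

Checking several routes:
Stavanger → Trondheim → Bodø → Oslo: 4 + 4 + 2 = 10
Stavanger → Trondheim → Oslo: 4 + 6 = 10
Stavanger → Bodø → Oslo: 9 + 2 = 11
The minimum is 10 km.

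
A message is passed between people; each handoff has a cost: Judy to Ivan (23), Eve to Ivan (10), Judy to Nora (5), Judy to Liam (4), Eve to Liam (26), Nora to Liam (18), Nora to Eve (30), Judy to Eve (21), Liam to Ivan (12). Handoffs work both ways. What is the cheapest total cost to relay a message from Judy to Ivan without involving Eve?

Candidate routes:
Judy→Nora→Liam→Ivan: 5 + 18 + 12 = 35
Judy→Ivan: 23
Judy→Liam→Ivan: 4 + 12 = 16
Shortest: 16.

16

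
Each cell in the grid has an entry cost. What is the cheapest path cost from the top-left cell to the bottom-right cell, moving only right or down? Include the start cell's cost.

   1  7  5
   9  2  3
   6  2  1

Best path: r0c0 -> r0c1 -> r1c1 -> r2c1 -> r2c2
Cost: 1 + 7 + 2 + 2 + 1 = 13
(Top row then right column would cost 17.)

13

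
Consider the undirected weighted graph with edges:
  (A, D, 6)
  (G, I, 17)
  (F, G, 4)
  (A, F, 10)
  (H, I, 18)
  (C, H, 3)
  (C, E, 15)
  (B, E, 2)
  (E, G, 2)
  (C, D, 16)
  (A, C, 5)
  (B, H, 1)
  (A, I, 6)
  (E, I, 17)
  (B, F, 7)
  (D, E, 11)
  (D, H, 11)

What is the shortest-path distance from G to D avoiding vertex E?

A few of the G→D routes:
G→I→A→D: 17 + 6 + 6 = 29
G→F→A→C→H→D: 4 + 10 + 5 + 3 + 11 = 33
G→F→B→H→C→D: 4 + 7 + 1 + 3 + 16 = 31
G→F→B→H→C→A→D: 4 + 7 + 1 + 3 + 5 + 6 = 26
G→F→A→D: 4 + 10 + 6 = 20
G→F→B→H→D: 4 + 7 + 1 + 11 = 23
Best route has total 20.

20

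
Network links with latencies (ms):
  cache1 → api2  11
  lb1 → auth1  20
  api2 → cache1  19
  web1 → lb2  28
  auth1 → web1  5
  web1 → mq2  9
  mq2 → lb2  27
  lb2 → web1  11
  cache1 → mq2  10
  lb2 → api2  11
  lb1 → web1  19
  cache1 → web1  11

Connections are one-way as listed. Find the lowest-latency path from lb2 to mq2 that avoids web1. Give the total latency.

Routes from lb2 to mq2 avoiding web1:
lb2 -> api2 -> cache1 -> mq2: 11 + 19 + 10 = 40
Shortest: 40 ms.

40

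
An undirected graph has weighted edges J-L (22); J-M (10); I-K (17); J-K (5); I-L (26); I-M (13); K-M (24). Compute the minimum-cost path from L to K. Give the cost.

Paths from L to K:
L-J-M-I-K: 22 + 10 + 13 + 17 = 62
L-I-K: 26 + 17 = 43
L-I-M-J-K: 26 + 13 + 10 + 5 = 54
L-J-K: 22 + 5 = 27
L-J-M-K: 22 + 10 + 24 = 56
L-I-M-K: 26 + 13 + 24 = 63
Best route has total 27.

27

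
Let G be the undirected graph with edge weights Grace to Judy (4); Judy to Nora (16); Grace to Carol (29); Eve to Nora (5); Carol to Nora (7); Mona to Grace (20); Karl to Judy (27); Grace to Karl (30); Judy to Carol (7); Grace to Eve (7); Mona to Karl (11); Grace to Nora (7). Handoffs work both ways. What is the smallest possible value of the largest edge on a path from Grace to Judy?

Some routes from Grace to Judy:
Grace - Eve - Nora - Judy: max(7, 5, 16) = 16
Grace - Nora - Carol - Judy: max(7, 7, 7) = 7
Grace - Judy: max(4) = 4
Grace - Eve - Nora - Carol - Judy: max(7, 5, 7, 7) = 7
Best route has worst link 4.

4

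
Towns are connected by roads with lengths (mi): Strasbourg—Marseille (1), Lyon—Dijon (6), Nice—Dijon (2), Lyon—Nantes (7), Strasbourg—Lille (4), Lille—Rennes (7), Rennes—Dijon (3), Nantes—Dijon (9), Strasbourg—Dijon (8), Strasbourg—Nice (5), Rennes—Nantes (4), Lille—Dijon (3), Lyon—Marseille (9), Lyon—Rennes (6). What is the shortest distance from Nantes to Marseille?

15

Comparing a few candidate routes:
Nantes - Rennes - Dijon - Nice - Strasbourg - Marseille: 4 + 3 + 2 + 5 + 1 = 15
Nantes - Lyon - Marseille: 7 + 9 = 16
Nantes - Rennes - Lille - Strasbourg - Marseille: 4 + 7 + 4 + 1 = 16
Nantes - Rennes - Dijon - Lille - Strasbourg - Marseille: 4 + 3 + 3 + 4 + 1 = 15
Nantes - Rennes - Dijon - Strasbourg - Marseille: 4 + 3 + 8 + 1 = 16
Shortest: 15 mi.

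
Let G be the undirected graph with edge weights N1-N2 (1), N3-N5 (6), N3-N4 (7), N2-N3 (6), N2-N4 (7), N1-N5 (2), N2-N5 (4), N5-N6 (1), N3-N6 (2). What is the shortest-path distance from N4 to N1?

8

Checking several routes:
N4→N3→N6→N5→N1: 7 + 2 + 1 + 2 = 12
N4→N3→N2→N1: 7 + 6 + 1 = 14
N4→N2→N5→N1: 7 + 4 + 2 = 13
N4→N2→N1: 7 + 1 = 8
Shortest: 8.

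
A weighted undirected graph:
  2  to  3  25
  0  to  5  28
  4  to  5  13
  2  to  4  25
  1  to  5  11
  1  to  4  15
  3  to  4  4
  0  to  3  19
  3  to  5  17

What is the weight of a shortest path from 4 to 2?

Checking several routes:
4-5-0-3-2: 13 + 28 + 19 + 25 = 85
4-3-2: 4 + 25 = 29
4-2: 25
4-5-3-2: 13 + 17 + 25 = 55
4-1-5-3-2: 15 + 11 + 17 + 25 = 68
The minimum is 25.

25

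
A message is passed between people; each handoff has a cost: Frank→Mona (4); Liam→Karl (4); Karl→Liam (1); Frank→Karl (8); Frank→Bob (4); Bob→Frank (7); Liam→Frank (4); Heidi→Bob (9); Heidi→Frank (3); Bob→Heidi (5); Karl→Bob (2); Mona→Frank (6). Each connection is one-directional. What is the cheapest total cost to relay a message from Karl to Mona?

9

Candidate routes:
Karl -> Bob -> Heidi -> Frank -> Mona: 2 + 5 + 3 + 4 = 14
Karl -> Liam -> Frank -> Mona: 1 + 4 + 4 = 9
Karl -> Bob -> Frank -> Mona: 2 + 7 + 4 = 13
Best route has total 9.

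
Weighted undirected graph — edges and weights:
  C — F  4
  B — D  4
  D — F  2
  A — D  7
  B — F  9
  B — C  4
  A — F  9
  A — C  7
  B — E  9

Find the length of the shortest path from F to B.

A few of the F→B routes:
F→B: 9
F→A→D→B: 9 + 7 + 4 = 20
F→D→B: 2 + 4 = 6
F→C→B: 4 + 4 = 8
Best route has total 6.

6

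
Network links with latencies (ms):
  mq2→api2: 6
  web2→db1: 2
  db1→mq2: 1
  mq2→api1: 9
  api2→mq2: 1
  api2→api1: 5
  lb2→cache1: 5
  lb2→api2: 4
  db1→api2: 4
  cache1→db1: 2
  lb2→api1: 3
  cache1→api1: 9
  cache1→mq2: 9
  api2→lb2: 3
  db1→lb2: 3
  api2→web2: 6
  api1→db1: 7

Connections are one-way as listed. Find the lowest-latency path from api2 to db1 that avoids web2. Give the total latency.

10

Checking several routes:
api2-api1-db1: 5 + 7 = 12
api2-lb2-cache1-api1-db1: 3 + 5 + 9 + 7 = 24
api2-lb2-cache1-db1: 3 + 5 + 2 = 10
api2-mq2-api1-db1: 1 + 9 + 7 = 17
api2-lb2-api1-db1: 3 + 3 + 7 = 13
Shortest: 10 ms.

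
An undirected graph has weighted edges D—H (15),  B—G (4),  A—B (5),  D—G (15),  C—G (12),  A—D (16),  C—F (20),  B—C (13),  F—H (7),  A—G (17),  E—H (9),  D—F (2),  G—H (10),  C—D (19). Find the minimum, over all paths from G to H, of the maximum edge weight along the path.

A few of the G→H routes:
G-C-B-A-D-F-H: max(12, 13, 5, 16, 2, 7) = 16
G-H: max(10) = 10
G-C-B-A-D-H: max(12, 13, 5, 16, 15) = 16
G-D-H: max(15, 15) = 15
G-D-F-H: max(15, 2, 7) = 15
The minimum achievable maximum is 10.

10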